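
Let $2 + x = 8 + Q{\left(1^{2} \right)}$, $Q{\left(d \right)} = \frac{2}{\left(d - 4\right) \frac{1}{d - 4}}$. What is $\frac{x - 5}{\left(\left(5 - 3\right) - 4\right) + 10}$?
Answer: $\frac{3}{8} \approx 0.375$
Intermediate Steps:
$Q{\left(d \right)} = 2$ ($Q{\left(d \right)} = \frac{2}{\left(-4 + d\right) \frac{1}{-4 + d}} = \frac{2}{1} = 2 \cdot 1 = 2$)
$x = 8$ ($x = -2 + \left(8 + 2\right) = -2 + 10 = 8$)
$\frac{x - 5}{\left(\left(5 - 3\right) - 4\right) + 10} = \frac{8 - 5}{\left(\left(5 - 3\right) - 4\right) + 10} = \frac{3}{\left(\left(5 - 3\right) - 4\right) + 10} = \frac{3}{\left(2 - 4\right) + 10} = \frac{3}{-2 + 10} = \frac{3}{8}$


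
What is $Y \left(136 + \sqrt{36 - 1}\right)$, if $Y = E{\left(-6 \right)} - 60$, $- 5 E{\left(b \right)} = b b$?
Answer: $- \frac{45696}{5} - \frac{336 \sqrt{35}}{5} \approx -9536.8$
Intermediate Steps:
$E{\left(b \right)} = - \frac{b^{2}}{5}$ ($E{\left(b \right)} = - \frac{b b}{5} = - \frac{b^{2}}{5}$)
$Y = - \frac{336}{5}$ ($Y = - \frac{\left(-6\right)^{2}}{5} - 60 = \left(- \frac{1}{5}\right) 36 - 60 = - \frac{36}{5} - 60 = - \frac{336}{5} \approx -67.2$)
$Y \left(136 + \sqrt{36 - 1}\right) = - \frac{336 \left(136 + \sqrt{36 - 1}\right)}{5} = - \frac{336 \left(136 + \sqrt{35}\right)}{5} = - \frac{45696}{5} - \frac{336 \sqrt{35}}{5}$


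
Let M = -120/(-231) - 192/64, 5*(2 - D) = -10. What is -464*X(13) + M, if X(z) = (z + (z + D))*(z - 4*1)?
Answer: -9646751/77 ≈ -1.2528e+5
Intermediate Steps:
D = 4 (D = 2 - ⅕*(-10) = 2 + 2 = 4)
M = -191/77 (M = -120*(-1/231) - 192*1/64 = 40/77 - 3 = -191/77 ≈ -2.4805)
X(z) = (-4 + z)*(4 + 2*z) (X(z) = (z + (z + 4))*(z - 4*1) = (z + (4 + z))*(z - 4) = (4 + 2*z)*(-4 + z) = (-4 + z)*(4 + 2*z))
-464*X(13) + M = -464*(-16 - 4*13 + 2*13²) - 191/77 = -464*(-16 - 52 + 2*169) - 191/77 = -464*(-16 - 52 + 338) - 191/77 = -464*270 - 191/77 = -125280 - 191/77 = -9646751/77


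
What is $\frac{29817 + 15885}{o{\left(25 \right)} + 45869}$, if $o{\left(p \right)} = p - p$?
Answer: $\frac{45702}{45869} \approx 0.99636$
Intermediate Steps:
$o{\left(p \right)} = 0$
$\frac{29817 + 15885}{o{\left(25 \right)} + 45869} = \frac{29817 + 15885}{0 + 45869} = \frac{45702}{45869}$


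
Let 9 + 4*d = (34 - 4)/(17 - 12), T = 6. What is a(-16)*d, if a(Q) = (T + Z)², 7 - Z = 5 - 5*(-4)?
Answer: -108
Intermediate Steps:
Z = -18 (Z = 7 - (5 - 5*(-4)) = 7 - (5 + 20) = 7 - 1*25 = 7 - 25 = -18)
d = -¾ (d = -9/4 + ((34 - 4)/(17 - 12))/4 = -9/4 + (30/5)/4 = -9/4 + (30*(⅕))/4 = -9/4 + (¼)*6 = -9/4 + 3/2 = -¾ ≈ -0.75000)
a(Q) = 144 (a(Q) = (6 - 18)² = (-12)² = 144)
a(-16)*d = 144*(-¾) = -108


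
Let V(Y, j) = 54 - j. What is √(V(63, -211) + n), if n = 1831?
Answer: 4*√131 ≈ 45.782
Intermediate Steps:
√(V(63, -211) + n) = √((54 - 1*(-211)) + 1831) = √((54 + 211) + 1831) = √(265 + 1831) = √2096 = 4*√131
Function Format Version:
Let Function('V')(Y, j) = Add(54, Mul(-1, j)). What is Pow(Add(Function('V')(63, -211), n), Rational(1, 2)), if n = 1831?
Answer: Mul(4, Pow(131, Rational(1, 2))) ≈ 45.782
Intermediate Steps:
Pow(Add(Function('V')(63, -211), n), Rational(1, 2)) = Pow(Add(Add(54, Mul(-1, -211)), 1831), Rational(1, 2)) = Pow(Add(Add(54, 211), 1831), Rational(1, 2)) = Pow(Add(265, 1831), Rational(1, 2)) = Pow(2096, Rational(1, 2)) = Mul(4, Pow(131, Rational(1, 2)))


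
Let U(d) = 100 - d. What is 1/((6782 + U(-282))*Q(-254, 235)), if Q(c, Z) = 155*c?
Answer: -1/282046680 ≈ -3.5455e-9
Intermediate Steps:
1/((6782 + U(-282))*Q(-254, 235)) = 1/((6782 + (100 - 1*(-282)))*((155*(-254)))) = 1/((6782 + (100 + 282))*(-39370)) = -1/39370/(6782 + 382) = -1/39370/7164 = (1/7164)*(-1/39370) = -1/282046680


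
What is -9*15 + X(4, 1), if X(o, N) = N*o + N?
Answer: -130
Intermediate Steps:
X(o, N) = N + N*o
-9*15 + X(4, 1) = -9*15 + 1*(1 + 4) = -135 + 1*5 = -135 + 5 = -130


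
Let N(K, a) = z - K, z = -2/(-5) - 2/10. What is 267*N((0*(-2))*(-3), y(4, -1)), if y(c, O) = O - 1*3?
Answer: 267/5 ≈ 53.400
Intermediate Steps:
z = ⅕ (z = -2*(-⅕) - 2*⅒ = ⅖ - ⅕ = ⅕ ≈ 0.20000)
y(c, O) = -3 + O (y(c, O) = O - 3 = -3 + O)
N(K, a) = ⅕ - K
267*N((0*(-2))*(-3), y(4, -1)) = 267*(⅕ - 0*(-2)*(-3)) = 267*(⅕ - 0*(-3)) = 267*(⅕ - 1*0) = 267*(⅕ + 0) = 267*(⅕) = 267/5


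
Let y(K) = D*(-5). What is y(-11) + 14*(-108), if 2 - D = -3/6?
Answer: -3049/2 ≈ -1524.5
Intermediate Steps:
D = 5/2 (D = 2 - (-3)/6 = 2 - 1*(-½) = 2 + ½ = 5/2 ≈ 2.5000)
y(K) = -25/2 (y(K) = (5/2)*(-5) = -25/2)
y(-11) + 14*(-108) = -25/2 + 14*(-108) = -25/2 - 1512 = -3049/2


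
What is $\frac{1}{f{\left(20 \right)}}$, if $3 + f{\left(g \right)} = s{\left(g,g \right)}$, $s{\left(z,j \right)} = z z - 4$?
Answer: $\frac{1}{393} \approx 0.0025445$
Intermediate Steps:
$s{\left(z,j \right)} = -4 + z^{2}$ ($s{\left(z,j \right)} = z^{2} - 4 = -4 + z^{2}$)
$f{\left(g \right)} = -7 + g^{2}$ ($f{\left(g \right)} = -3 + \left(-4 + g^{2}\right) = -7 + g^{2}$)
$\frac{1}{f{\left(20 \right)}} = \frac{1}{-7 + 20^{2}} = \frac{1}{-7 + 400} = \frac{1}{393}$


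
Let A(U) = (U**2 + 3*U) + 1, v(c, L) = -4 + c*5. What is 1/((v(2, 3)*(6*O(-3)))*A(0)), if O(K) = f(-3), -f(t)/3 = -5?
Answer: 1/540 ≈ 0.0018519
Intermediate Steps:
f(t) = 15 (f(t) = -3*(-5) = 15)
v(c, L) = -4 + 5*c
O(K) = 15
A(U) = 1 + U**2 + 3*U
1/((v(2, 3)*(6*O(-3)))*A(0)) = 1/(((-4 + 5*2)*(6*15))*(1 + 0**2 + 3*0)) = 1/(((-4 + 10)*90)*(1 + 0 + 0)) = 1/((6*90)*1) = 1/(540*1) = 1/540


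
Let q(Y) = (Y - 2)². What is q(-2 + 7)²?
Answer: 81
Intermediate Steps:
q(Y) = (-2 + Y)²
q(-2 + 7)² = ((-2 + (-2 + 7))²)² = ((-2 + 5)²)² = (3²)² = 9² = 81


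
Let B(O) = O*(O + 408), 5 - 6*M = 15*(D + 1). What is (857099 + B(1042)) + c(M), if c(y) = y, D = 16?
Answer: 7103872/3 ≈ 2.3680e+6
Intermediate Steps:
M = -125/3 (M = 5/6 - 5*(16 + 1)/2 = 5/6 - 5*17/2 = 5/6 - 1/6*255 = 5/6 - 85/2 = -125/3 ≈ -41.667)
B(O) = O*(408 + O)
(857099 + B(1042)) + c(M) = (857099 + 1042*(408 + 1042)) - 125/3 = (857099 + 1042*1450) - 125/3 = (857099 + 1510900) - 125/3 = 2367999 - 125/3 = 7103872/3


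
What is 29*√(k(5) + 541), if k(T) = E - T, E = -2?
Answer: 29*√534 ≈ 670.14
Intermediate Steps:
k(T) = -2 - T
29*√(k(5) + 541) = 29*√((-2 - 1*5) + 541) = 29*√((-2 - 5) + 541) = 29*√(-7 + 541) = 29*√534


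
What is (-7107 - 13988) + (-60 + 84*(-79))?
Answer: -27791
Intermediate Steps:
(-7107 - 13988) + (-60 + 84*(-79)) = -21095 + (-60 - 6636) = -21095 - 6696 = -27791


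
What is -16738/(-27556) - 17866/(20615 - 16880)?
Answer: -2589151/620010 ≈ -4.1760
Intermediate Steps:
-16738/(-27556) - 17866/(20615 - 16880) = -16738*(-1/27556) - 17866/3735 = 8369/13778 - 17866*1/3735 = 8369/13778 - 17866/3735 = -2589151/620010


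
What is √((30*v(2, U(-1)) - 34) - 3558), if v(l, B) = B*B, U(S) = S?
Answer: I*√3562 ≈ 59.682*I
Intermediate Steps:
v(l, B) = B²
√((30*v(2, U(-1)) - 34) - 3558) = √((30*(-1)² - 34) - 3558) = √((30*1 - 34) - 3558) = √((30 - 34) - 3558) = √(-4 - 3558) = √(-3562) = I*√3562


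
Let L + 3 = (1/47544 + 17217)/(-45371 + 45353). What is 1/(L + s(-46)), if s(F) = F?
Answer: -855792/860498857 ≈ -0.00099453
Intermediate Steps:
L = -821132425/855792 (L = -3 + (1/47544 + 17217)/(-45371 + 45353) = -3 + (1/47544 + 17217)/(-18) = -3 + (818565049/47544)*(-1/18) = -3 - 818565049/855792 = -821132425/855792 ≈ -959.50)
1/(L + s(-46)) = 1/(-821132425/855792 - 46) = 1/(-860498857/855792) = -855792/860498857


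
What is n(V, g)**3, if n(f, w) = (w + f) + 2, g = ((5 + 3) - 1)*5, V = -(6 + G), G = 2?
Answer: 24389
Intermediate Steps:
V = -8 (V = -(6 + 2) = -1*8 = -8)
g = 35 (g = (8 - 1)*5 = 7*5 = 35)
n(f, w) = 2 + f + w (n(f, w) = (f + w) + 2 = 2 + f + w)
n(V, g)**3 = (2 - 8 + 35)**3 = 29**3 = 24389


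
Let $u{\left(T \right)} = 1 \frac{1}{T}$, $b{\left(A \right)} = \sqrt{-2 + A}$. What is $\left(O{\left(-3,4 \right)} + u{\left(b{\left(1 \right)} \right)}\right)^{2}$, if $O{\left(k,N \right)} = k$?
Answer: $\left(3 + i\right)^{2} \approx 8.0 + 6.0 i$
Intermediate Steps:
$u{\left(T \right)} = \frac{1}{T}$
$\left(O{\left(-3,4 \right)} + u{\left(b{\left(1 \right)} \right)}\right)^{2} = \left(-3 + \frac{1}{\sqrt{-2 + 1}}\right)^{2} = \left(-3 + \frac{1}{\sqrt{-1}}\right)^{2} = \left(-3 + \frac{1}{i}\right)^{2} = \left(-3 - i\right)^{2}$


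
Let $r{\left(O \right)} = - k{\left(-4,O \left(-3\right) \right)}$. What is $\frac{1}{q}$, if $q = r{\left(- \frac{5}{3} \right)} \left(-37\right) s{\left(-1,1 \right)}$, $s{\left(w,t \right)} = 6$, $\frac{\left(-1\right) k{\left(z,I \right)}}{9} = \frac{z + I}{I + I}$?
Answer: $- \frac{5}{999} \approx -0.005005$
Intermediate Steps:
$k{\left(z,I \right)} = - \frac{9 \left(I + z\right)}{2 I}$ ($k{\left(z,I \right)} = - 9 \frac{z + I}{I + I} = - 9 \frac{I + z}{2 I} = - \frac{9 \left(I + z\right)}{2 I}$)
$r{\left(O \right)} = \frac{3 \left(4 + 3 O\right)}{2 O}$ ($r{\left(O \right)} = - \frac{9 \left(- O \left(-3\right) - -4\right)}{2 O \left(-3\right)} = - \frac{9 \left(- \left(-3\right) O + 4\right)}{2 \left(- 3 O\right)} = - \frac{9 \left(- \frac{1}{3 O}\right) \left(3 O + 4\right)}{2} = - \frac{9 \left(- \frac{1}{3 O}\right) \left(4 + 3 O\right)}{2} = - \frac{\left(-3\right) \left(4 + 3 O\right)}{2 O} = \frac{3 \left(4 + 3 O\right)}{2 O}$)
$q = - \frac{999}{5}$ ($q = \left(\frac{9}{2} + \frac{6}{\left(-5\right) \frac{1}{3}}\right) \left(-37\right) 6 = \left(\frac{9}{2} + \frac{6}{- \frac{5}{3}}\right) \left(-37\right) 6 = \left(\frac{9}{2} + 6 \left(- \frac{3}{5}\right)\right) \left(-37\right) 6 = \left(\frac{9}{2} - \frac{18}{5}\right) \left(-37\right) 6 = \frac{9}{10} \left(-37\right) 6 = \left(- \frac{333}{10}\right) 6 = - \frac{999}{5} \approx -199.8$)
$\frac{1}{q} = \frac{1}{- \frac{999}{5}} = - \frac{5}{999}$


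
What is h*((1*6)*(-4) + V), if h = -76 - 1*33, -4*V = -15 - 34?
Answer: 5123/4 ≈ 1280.8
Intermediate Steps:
V = 49/4 (V = -(-15 - 34)/4 = -¼*(-49) = 49/4 ≈ 12.250)
h = -109 (h = -76 - 33 = -109)
h*((1*6)*(-4) + V) = -109*((1*6)*(-4) + 49/4) = -109*(6*(-4) + 49/4) = -109*(-24 + 49/4) = -109*(-47/4) = 5123/4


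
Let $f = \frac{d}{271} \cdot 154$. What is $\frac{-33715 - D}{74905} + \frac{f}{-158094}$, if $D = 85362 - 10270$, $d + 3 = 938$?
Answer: $- \frac{2336227723234}{1604595209985} \approx -1.456$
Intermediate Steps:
$d = 935$ ($d = -3 + 938 = 935$)
$D = 75092$ ($D = 85362 - 10270 = 75092$)
$f = \frac{143990}{271}$ ($f = \frac{935}{271} \cdot 154 = \frac{143990}{271} \approx 531.33$)
$\frac{-33715 - D}{74905} + \frac{f}{-158094} = \frac{-33715 - 75092}{74905} + \frac{143990}{271 \left(-158094\right)} = \left(-33715 - 75092\right) \frac{1}{74905} + \frac{143990}{271} \left(- \frac{1}{158094}\right) = \left(-108807\right) \frac{1}{74905} - \frac{71995}{21421737} = - \frac{108807}{74905} - \frac{71995}{21421737} = - \frac{2336227723234}{1604595209985}$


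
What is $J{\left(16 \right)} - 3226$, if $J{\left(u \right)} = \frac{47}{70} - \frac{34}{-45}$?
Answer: $- \frac{2031481}{630} \approx -3224.6$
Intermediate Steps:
$J{\left(u \right)} = \frac{899}{630}$ ($J{\left(u \right)} = 47 \cdot \frac{1}{70} - - \frac{34}{45} = \frac{47}{70} + \frac{34}{45} = \frac{899}{630}$)
$J{\left(16 \right)} - 3226 = \frac{899}{630} - 3226 = - \frac{2031481}{630}$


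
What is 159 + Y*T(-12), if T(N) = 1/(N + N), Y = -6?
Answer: 637/4 ≈ 159.25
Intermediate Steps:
T(N) = 1/(2*N)
159 + Y*T(-12) = 159 - 3/(-12) = 159 - 3*(-1)/12 = 159 - 6*(-1/24) = 159 + ¼ = 637/4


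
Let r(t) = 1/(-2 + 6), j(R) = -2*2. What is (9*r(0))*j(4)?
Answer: -9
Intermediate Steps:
j(R) = -4
r(t) = ¼ (r(t) = 1/4 = ¼)
(9*r(0))*j(4) = (9*(¼))*(-4) = (9/4)*(-4) = -9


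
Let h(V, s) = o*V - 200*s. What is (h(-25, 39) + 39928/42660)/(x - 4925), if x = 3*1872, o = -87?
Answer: -59980643/7369515 ≈ -8.1390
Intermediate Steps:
h(V, s) = -200*s - 87*V (h(V, s) = -87*V - 200*s = -200*s - 87*V)
x = 5616
(h(-25, 39) + 39928/42660)/(x - 4925) = ((-200*39 - 87*(-25)) + 39928/42660)/(5616 - 4925) = ((-7800 + 2175) + 39928*(1/42660))/691 = (-5625 + 9982/10665)*(1/691) = -59980643/10665*1/691 = -59980643/7369515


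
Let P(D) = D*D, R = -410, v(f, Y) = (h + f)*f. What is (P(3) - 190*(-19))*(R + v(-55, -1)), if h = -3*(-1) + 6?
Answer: 7672280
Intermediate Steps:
h = 9 (h = 3 + 6 = 9)
v(f, Y) = f*(9 + f) (v(f, Y) = (9 + f)*f = f*(9 + f))
P(D) = D²
(P(3) - 190*(-19))*(R + v(-55, -1)) = (3² - 190*(-19))*(-410 - 55*(9 - 55)) = (9 + 3610)*(-410 - 55*(-46)) = 3619*(-410 + 2530) = 3619*2120 = 7672280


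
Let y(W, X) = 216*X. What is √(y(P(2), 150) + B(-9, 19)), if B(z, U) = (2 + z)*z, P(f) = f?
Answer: 3*√3607 ≈ 180.17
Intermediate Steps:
B(z, U) = z*(2 + z)
√(y(P(2), 150) + B(-9, 19)) = √(216*150 - 9*(2 - 9)) = √(32400 - 9*(-7)) = √(32400 + 63) = √32463 = 3*√3607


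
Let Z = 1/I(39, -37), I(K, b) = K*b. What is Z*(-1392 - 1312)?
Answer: 208/111 ≈ 1.8739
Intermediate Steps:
Z = -1/1443 (Z = 1/(39*(-37)) = 1/(-1443) = -1/1443 ≈ -0.00069300)
Z*(-1392 - 1312) = -(-1392 - 1312)/1443 = -1/1443*(-2704) = 208/111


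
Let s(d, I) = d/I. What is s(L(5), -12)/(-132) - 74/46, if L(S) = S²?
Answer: -58033/36432 ≈ -1.5929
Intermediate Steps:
s(L(5), -12)/(-132) - 74/46 = (5²/(-12))/(-132) - 74/46 = (25*(-1/12))*(-1/132) - 74*1/46 = -25/12*(-1/132) - 37/23 = 25/1584 - 37/23 = -58033/36432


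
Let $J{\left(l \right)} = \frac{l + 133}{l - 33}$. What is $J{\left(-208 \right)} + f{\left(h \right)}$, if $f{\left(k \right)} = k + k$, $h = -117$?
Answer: $- \frac{56319}{241} \approx -233.69$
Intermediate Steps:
$f{\left(k \right)} = 2 k$
$J{\left(l \right)} = \frac{133 + l}{-33 + l}$
$J{\left(-208 \right)} + f{\left(h \right)} = \frac{133 - 208}{-33 - 208} + 2 \left(-117\right) = \frac{1}{-241} \left(-75\right) - 234 = \left(- \frac{1}{241}\right) \left(-75\right) - 234 = \frac{75}{241} - 234 = - \frac{56319}{241}$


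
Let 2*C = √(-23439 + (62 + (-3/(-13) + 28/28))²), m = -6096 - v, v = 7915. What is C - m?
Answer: 14011 + I*√3285507/26 ≈ 14011.0 + 69.715*I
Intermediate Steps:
m = -14011 (m = -6096 - 1*7915 = -6096 - 7915 = -14011)
C = I*√3285507/26 (C = √(-23439 + (62 + (-3/(-13) + 28/28))²)/2 = √(-23439 + (62 + (-3*(-1/13) + 28*(1/28)))²)/2 = √(-23439 + (62 + (3/13 + 1))²)/2 = √(-23439 + (62 + 16/13)²)/2 = √(-23439 + (822/13)²)/2 = √(-23439 + 675684/169)/2 = √(-3285507/169)/2 = (I*√3285507/13)/2 = I*√3285507/26 ≈ 69.715*I)
C - m = I*√3285507/26 - 1*(-14011) = I*√3285507/26 + 14011 = 14011 + I*√3285507/26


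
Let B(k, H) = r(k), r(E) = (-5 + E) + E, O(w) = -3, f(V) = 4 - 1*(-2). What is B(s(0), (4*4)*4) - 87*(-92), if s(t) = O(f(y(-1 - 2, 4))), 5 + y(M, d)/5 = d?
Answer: 7993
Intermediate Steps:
y(M, d) = -25 + 5*d
f(V) = 6 (f(V) = 4 + 2 = 6)
s(t) = -3
r(E) = -5 + 2*E
B(k, H) = -5 + 2*k
B(s(0), (4*4)*4) - 87*(-92) = (-5 + 2*(-3)) - 87*(-92) = (-5 - 6) + 8004 = -11 + 8004 = 7993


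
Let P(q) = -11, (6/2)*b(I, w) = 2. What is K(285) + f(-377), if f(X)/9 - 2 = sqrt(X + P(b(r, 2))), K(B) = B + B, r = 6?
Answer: 588 + 18*I*sqrt(97) ≈ 588.0 + 177.28*I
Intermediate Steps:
b(I, w) = 2/3 (b(I, w) = (1/3)*2 = 2/3)
K(B) = 2*B
f(X) = 18 + 9*sqrt(-11 + X) (f(X) = 18 + 9*sqrt(X - 11) = 18 + 9*sqrt(-11 + X))
K(285) + f(-377) = 2*285 + (18 + 9*sqrt(-11 - 377)) = 570 + (18 + 9*sqrt(-388)) = 570 + (18 + 9*(2*I*sqrt(97))) = 570 + (18 + 18*I*sqrt(97)) = 588 + 18*I*sqrt(97)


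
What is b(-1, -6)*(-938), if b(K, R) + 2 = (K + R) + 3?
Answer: 5628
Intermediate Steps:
b(K, R) = 1 + K + R (b(K, R) = -2 + ((K + R) + 3) = -2 + (3 + K + R) = 1 + K + R)
b(-1, -6)*(-938) = (1 - 1 - 6)*(-938) = -6*(-938) = 5628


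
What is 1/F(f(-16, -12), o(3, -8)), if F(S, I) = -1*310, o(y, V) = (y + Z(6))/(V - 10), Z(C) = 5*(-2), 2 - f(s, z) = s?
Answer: -1/310 ≈ -0.0032258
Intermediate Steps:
f(s, z) = 2 - s
Z(C) = -10
o(y, V) = (-10 + y)/(-10 + V) (o(y, V) = (y - 10)/(V - 10) = (-10 + y)/(-10 + V))
F(S, I) = -310
1/F(f(-16, -12), o(3, -8)) = 1/(-310) = -1/310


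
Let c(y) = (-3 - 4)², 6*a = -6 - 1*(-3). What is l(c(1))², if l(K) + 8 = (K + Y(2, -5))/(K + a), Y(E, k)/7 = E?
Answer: 422500/9409 ≈ 44.904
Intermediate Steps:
Y(E, k) = 7*E
a = -½ (a = (-6 - 1*(-3))/6 = (-6 + 3)/6 = (⅙)*(-3) = -½ ≈ -0.50000)
c(y) = 49 (c(y) = (-7)² = 49)
l(K) = -8 + (14 + K)/(-½ + K) (l(K) = -8 + (K + 7*2)/(K - ½) = -8 + (K + 14)/(-½ + K) = -8 + (14 + K)/(-½ + K))
l(c(1))² = (2*(18 - 7*49)/(-1 + 2*49))² = (2*(18 - 343)/(-1 + 98))² = (2*(-325)/97)² = (2*(1/97)*(-325))² = (-650/97)² = 422500/9409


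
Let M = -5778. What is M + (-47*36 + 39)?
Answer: -7431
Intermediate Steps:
M + (-47*36 + 39) = -5778 + (-47*36 + 39) = -5778 + (-1692 + 39) = -5778 - 1653 = -7431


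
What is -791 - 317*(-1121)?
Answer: 354566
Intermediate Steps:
-791 - 317*(-1121) = -791 + 355357 = 354566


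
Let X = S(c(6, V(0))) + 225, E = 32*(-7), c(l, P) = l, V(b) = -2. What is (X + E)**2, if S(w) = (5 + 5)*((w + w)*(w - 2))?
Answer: 231361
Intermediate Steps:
E = -224
S(w) = 20*w*(-2 + w) (S(w) = 10*((2*w)*(-2 + w)) = 10*(2*w*(-2 + w)) = 20*w*(-2 + w))
X = 705 (X = 20*6*(-2 + 6) + 225 = 20*6*4 + 225 = 480 + 225 = 705)
(X + E)**2 = (705 - 224)**2 = 481**2 = 231361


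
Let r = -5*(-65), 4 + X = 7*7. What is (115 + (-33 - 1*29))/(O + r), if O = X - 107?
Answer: 53/263 ≈ 0.20152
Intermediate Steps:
X = 45 (X = -4 + 7*7 = -4 + 49 = 45)
O = -62 (O = 45 - 107 = -62)
r = 325
(115 + (-33 - 1*29))/(O + r) = (115 + (-33 - 1*29))/(-62 + 325) = (115 + (-33 - 29))/263 = (115 - 62)*(1/263) = 53*(1/263) = 53/263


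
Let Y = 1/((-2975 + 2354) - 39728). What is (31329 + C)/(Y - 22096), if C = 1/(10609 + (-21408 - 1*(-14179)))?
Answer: -4272637155329/3013444086900 ≈ -1.4179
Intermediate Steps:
Y = -1/40349 (Y = 1/(-621 - 39728) = 1/(-40349) = -1/40349 ≈ -2.4784e-5)
C = 1/3380 (C = 1/(10609 + (-21408 + 14179)) = 1/(10609 - 7229) = 1/3380 ≈ 0.00029586)
(31329 + C)/(Y - 22096) = (31329 + 1/3380)/(-1/40349 - 22096) = 105892021/(3380*(-891551505/40349)) = (105892021/3380)*(-40349/891551505) = -4272637155329/3013444086900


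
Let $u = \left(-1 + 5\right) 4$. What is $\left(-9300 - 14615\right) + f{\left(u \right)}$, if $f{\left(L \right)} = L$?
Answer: $-23899$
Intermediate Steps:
$u = 16$ ($u = 4 \cdot 4 = 16$)
$\left(-9300 - 14615\right) + f{\left(u \right)} = \left(-9300 - 14615\right) + 16 = -23915 + 16 = -23899$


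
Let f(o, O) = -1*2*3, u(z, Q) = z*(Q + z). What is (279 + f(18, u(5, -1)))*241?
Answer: 65793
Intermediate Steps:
f(o, O) = -6 (f(o, O) = -2*3 = -6)
(279 + f(18, u(5, -1)))*241 = (279 - 6)*241 = 273*241 = 65793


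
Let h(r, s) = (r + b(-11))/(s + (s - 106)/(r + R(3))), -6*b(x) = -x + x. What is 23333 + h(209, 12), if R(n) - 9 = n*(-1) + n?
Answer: 29445694/1261 ≈ 23351.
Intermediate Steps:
R(n) = 9 (R(n) = 9 + (n*(-1) + n) = 9 + (-n + n) = 9 + 0 = 9)
b(x) = 0 (b(x) = -(-x + x)/6 = -⅙*0 = 0)
h(r, s) = r/(s + (-106 + s)/(9 + r)) (h(r, s) = (r + 0)/(s + (s - 106)/(r + 9)) = r/(s + (-106 + s)/(9 + r)))
23333 + h(209, 12) = 23333 + 209*(9 + 209)/(-106 + 10*12 + 209*12) = 23333 + 209*218/(-106 + 120 + 2508) = 23333 + 209*218/2522 = 23333 + 209*(1/2522)*218 = 23333 + 22781/1261 = 29445694/1261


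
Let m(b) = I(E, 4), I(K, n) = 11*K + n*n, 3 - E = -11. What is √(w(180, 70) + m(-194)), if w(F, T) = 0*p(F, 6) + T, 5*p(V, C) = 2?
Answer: 4*√15 ≈ 15.492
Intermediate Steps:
p(V, C) = ⅖ (p(V, C) = (⅕)*2 = ⅖)
E = 14 (E = 3 - 1*(-11) = 3 + 11 = 14)
w(F, T) = T (w(F, T) = 0*(⅖) + T = 0 + T = T)
I(K, n) = n² + 11*K (I(K, n) = 11*K + n² = n² + 11*K)
m(b) = 170 (m(b) = 4² + 11*14 = 16 + 154 = 170)
√(w(180, 70) + m(-194)) = √(70 + 170) = √240 = 4*√15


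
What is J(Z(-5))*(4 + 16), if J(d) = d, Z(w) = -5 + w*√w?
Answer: -100 - 100*I*√5 ≈ -100.0 - 223.61*I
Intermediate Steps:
Z(w) = -5 + w^(3/2)
J(Z(-5))*(4 + 16) = (-5 + (-5)^(3/2))*(4 + 16) = (-5 - 5*I*√5)*20 = -100 - 100*I*√5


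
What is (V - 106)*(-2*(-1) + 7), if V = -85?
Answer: -1719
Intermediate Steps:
(V - 106)*(-2*(-1) + 7) = (-85 - 106)*(-2*(-1) + 7) = -191*(2 + 7) = -191*9 = -1719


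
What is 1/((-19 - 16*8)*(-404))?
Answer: 1/59388 ≈ 1.6838e-5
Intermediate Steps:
1/((-19 - 16*8)*(-404)) = 1/((-19 - 128)*(-404)) = 1/(-147*(-404)) = 1/59388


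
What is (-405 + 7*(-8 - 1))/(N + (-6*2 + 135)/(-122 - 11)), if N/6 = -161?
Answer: 6916/14289 ≈ 0.48401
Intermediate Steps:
N = -966 (N = 6*(-161) = -966)
(-405 + 7*(-8 - 1))/(N + (-6*2 + 135)/(-122 - 11)) = (-405 + 7*(-8 - 1))/(-966 + (-6*2 + 135)/(-122 - 11)) = (-405 + 7*(-9))/(-966 + (-12 + 135)/(-133)) = (-405 - 63)/(-966 + 123*(-1/133)) = -468/(-966 - 123/133) = -468/(-128601/133) = -468*(-133/128601) = 6916/14289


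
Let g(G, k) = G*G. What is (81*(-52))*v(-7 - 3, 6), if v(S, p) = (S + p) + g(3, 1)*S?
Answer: 395928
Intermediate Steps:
g(G, k) = G**2
v(S, p) = p + 10*S (v(S, p) = (S + p) + 3**2*S = (S + p) + 9*S = p + 10*S)
(81*(-52))*v(-7 - 3, 6) = (81*(-52))*(6 + 10*(-7 - 3)) = -4212*(6 + 10*(-10)) = -4212*(6 - 100) = -4212*(-94) = 395928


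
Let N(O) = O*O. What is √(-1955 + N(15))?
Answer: I*√1730 ≈ 41.593*I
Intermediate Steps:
N(O) = O²
√(-1955 + N(15)) = √(-1955 + 15²) = √(-1955 + 225) = √(-1730) = I*√1730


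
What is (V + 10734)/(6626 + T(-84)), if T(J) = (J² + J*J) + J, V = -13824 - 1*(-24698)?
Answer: 10804/10327 ≈ 1.0462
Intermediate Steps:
V = 10874 (V = -13824 + 24698 = 10874)
T(J) = J + 2*J² (T(J) = (J² + J²) + J = 2*J² + J = J + 2*J²)
(V + 10734)/(6626 + T(-84)) = (10874 + 10734)/(6626 - 84*(1 + 2*(-84))) = 21608/(6626 - 84*(1 - 168)) = 21608/(6626 - 84*(-167)) = 21608/(6626 + 14028) = 21608/20654 = 21608*(1/20654) = 10804/10327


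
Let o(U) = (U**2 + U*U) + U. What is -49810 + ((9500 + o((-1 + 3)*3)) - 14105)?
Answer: -54337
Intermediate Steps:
o(U) = U + 2*U**2 (o(U) = (U**2 + U**2) + U = 2*U**2 + U = U + 2*U**2)
-49810 + ((9500 + o((-1 + 3)*3)) - 14105) = -49810 + ((9500 + ((-1 + 3)*3)*(1 + 2*((-1 + 3)*3))) - 14105) = -49810 + ((9500 + (2*3)*(1 + 2*(2*3))) - 14105) = -49810 + ((9500 + 6*(1 + 2*6)) - 14105) = -49810 + ((9500 + 6*(1 + 12)) - 14105) = -49810 + ((9500 + 6*13) - 14105) = -49810 + ((9500 + 78) - 14105) = -49810 + (9578 - 14105) = -49810 - 4527 = -54337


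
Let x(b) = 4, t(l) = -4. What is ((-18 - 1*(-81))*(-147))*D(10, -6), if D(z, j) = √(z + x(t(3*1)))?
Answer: -9261*√14 ≈ -34652.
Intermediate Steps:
D(z, j) = √(4 + z) (D(z, j) = √(z + 4) = √(4 + z))
((-18 - 1*(-81))*(-147))*D(10, -6) = ((-18 - 1*(-81))*(-147))*√(4 + 10) = ((-18 + 81)*(-147))*√14 = (63*(-147))*√14 = -9261*√14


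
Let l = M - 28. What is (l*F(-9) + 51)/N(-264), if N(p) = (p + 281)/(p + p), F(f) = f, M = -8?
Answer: -198000/17 ≈ -11647.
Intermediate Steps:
l = -36 (l = -8 - 28 = -36)
N(p) = (281 + p)/(2*p) (N(p) = (281 + p)/((2*p)) = (281 + p)*(1/(2*p)) = (281 + p)/(2*p))
(l*F(-9) + 51)/N(-264) = (-36*(-9) + 51)/(((½)*(281 - 264)/(-264))) = (324 + 51)/(((½)*(-1/264)*17)) = 375/(-17/528) = 375*(-528/17) = -198000/17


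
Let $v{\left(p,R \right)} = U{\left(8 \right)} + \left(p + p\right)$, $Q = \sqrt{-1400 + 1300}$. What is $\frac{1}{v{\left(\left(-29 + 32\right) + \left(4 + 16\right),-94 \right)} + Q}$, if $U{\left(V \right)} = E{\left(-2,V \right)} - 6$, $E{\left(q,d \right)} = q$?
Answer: $\frac{19}{772} - \frac{5 i}{772} \approx 0.024611 - 0.0064767 i$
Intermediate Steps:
$Q = 10 i$ ($Q = \sqrt{-100} = 10 i \approx 10.0 i$)
$U{\left(V \right)} = -8$ ($U{\left(V \right)} = -2 - 6 = -8$)
$v{\left(p,R \right)} = -8 + 2 p$ ($v{\left(p,R \right)} = -8 + \left(p + p\right) = -8 + 2 p$)
$\frac{1}{v{\left(\left(-29 + 32\right) + \left(4 + 16\right),-94 \right)} + Q} = \frac{1}{\left(-8 + 2 \left(\left(-29 + 32\right) + \left(4 + 16\right)\right)\right) + 10 i} = \frac{1}{\left(-8 + 2 \left(3 + 20\right)\right) + 10 i} = \frac{1}{\left(-8 + 2 \cdot 23\right) + 10 i} = \frac{1}{\left(-8 + 46\right) + 10 i} = \frac{1}{38 + 10 i} = \frac{38 - 10 i}{1544}$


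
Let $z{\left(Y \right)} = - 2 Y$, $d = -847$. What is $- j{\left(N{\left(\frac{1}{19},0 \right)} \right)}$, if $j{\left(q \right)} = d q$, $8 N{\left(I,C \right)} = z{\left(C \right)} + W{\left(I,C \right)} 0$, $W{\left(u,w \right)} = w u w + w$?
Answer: $0$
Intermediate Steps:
$W{\left(u,w \right)} = w + u w^{2}$ ($W{\left(u,w \right)} = u w w + w = u w^{2} + w = w + u w^{2}$)
$N{\left(I,C \right)} = - \frac{C}{4}$ ($N{\left(I,C \right)} = \frac{- 2 C + C \left(1 + I C\right) 0}{8} = \frac{- 2 C + C \left(1 + C I\right) 0}{8} = \frac{- 2 C + 0}{8} = \frac{\left(-2\right) C}{8} = - \frac{C}{4}$)
$j{\left(q \right)} = - 847 q$
$- j{\left(N{\left(\frac{1}{19},0 \right)} \right)} = - \left(-847\right) \left(\left(- \frac{1}{4}\right) 0\right) = - \left(-847\right) 0 = \left(-1\right) 0 = 0$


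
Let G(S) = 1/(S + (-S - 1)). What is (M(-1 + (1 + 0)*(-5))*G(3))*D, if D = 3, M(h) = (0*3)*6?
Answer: 0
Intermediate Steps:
M(h) = 0 (M(h) = 0*6 = 0)
G(S) = -1 (G(S) = 1/(S + (-1 - S)) = 1/(-1) = -1)
(M(-1 + (1 + 0)*(-5))*G(3))*D = (0*(-1))*3 = 0*3 = 0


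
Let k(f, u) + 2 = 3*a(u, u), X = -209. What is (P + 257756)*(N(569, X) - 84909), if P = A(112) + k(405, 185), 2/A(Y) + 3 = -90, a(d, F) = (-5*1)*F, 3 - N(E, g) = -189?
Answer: -669632677755/31 ≈ -2.1601e+10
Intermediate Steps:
N(E, g) = 192 (N(E, g) = 3 - 1*(-189) = 3 + 189 = 192)
a(d, F) = -5*F
A(Y) = -2/93 (A(Y) = 2/(-3 - 90) = 2/(-93) = 2*(-1/93) = -2/93)
k(f, u) = -2 - 15*u (k(f, u) = -2 + 3*(-5*u) = -2 - 15*u)
P = -258263/93 (P = -2/93 + (-2 - 15*185) = -2/93 + (-2 - 2775) = -2/93 - 2777 = -258263/93 ≈ -2777.0)
(P + 257756)*(N(569, X) - 84909) = (-258263/93 + 257756)*(192 - 84909) = (23713045/93)*(-84717) = -669632677755/31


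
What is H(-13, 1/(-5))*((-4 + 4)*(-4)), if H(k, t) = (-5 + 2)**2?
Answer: 0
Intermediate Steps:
H(k, t) = 9 (H(k, t) = (-3)**2 = 9)
H(-13, 1/(-5))*((-4 + 4)*(-4)) = 9*((-4 + 4)*(-4)) = 9*(0*(-4)) = 9*0 = 0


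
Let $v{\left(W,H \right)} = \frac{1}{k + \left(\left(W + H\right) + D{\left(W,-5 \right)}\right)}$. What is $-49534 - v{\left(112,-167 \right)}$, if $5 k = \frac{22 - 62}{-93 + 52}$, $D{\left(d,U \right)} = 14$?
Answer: $- \frac{82870341}{1673} \approx -49534.0$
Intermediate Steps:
$k = \frac{8}{41}$ ($k = \frac{\left(22 - 62\right) \frac{1}{-93 + 52}}{5} = \frac{\left(22 - 62\right) \frac{1}{-41}}{5} = \frac{\left(22 - 62\right) \left(- \frac{1}{41}\right)}{5} = \frac{\left(-40\right) \left(- \frac{1}{41}\right)}{5} = \frac{1}{5} \cdot \frac{40}{41} = \frac{8}{41} \approx 0.19512$)
$v{\left(W,H \right)} = \frac{1}{\frac{582}{41} + H + W}$ ($v{\left(W,H \right)} = \frac{1}{\frac{8}{41} + \left(\left(W + H\right) + 14\right)} = \frac{1}{\frac{8}{41} + \left(\left(H + W\right) + 14\right)} = \frac{1}{\frac{8}{41} + \left(14 + H + W\right)} = \frac{1}{\frac{582}{41} + H + W}$)
$-49534 - v{\left(112,-167 \right)} = -49534 - \frac{41}{582 + 41 \left(-167\right) + 41 \cdot 112} = -49534 - \frac{41}{582 - 6847 + 4592} = -49534 - \frac{41}{-1673} = -49534 - 41 \left(- \frac{1}{1673}\right) = -49534 - - \frac{41}{1673} = -49534 + \frac{41}{1673} = - \frac{82870341}{1673}$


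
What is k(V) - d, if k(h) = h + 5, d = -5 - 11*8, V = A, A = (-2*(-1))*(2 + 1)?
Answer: 104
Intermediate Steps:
A = 6 (A = 2*3 = 6)
V = 6
d = -93 (d = -5 - 88 = -93)
k(h) = 5 + h
k(V) - d = (5 + 6) - 1*(-93) = 11 + 93 = 104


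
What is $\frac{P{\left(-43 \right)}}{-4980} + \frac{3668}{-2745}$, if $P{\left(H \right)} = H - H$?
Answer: $- \frac{3668}{2745} \approx -1.3362$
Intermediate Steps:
$P{\left(H \right)} = 0$
$\frac{P{\left(-43 \right)}}{-4980} + \frac{3668}{-2745} = \frac{0}{-4980} + \frac{3668}{-2745} = 0 \left(- \frac{1}{4980}\right) + 3668 \left(- \frac{1}{2745}\right) = 0 - \frac{3668}{2745} = - \frac{3668}{2745}$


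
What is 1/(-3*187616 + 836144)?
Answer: 1/273296 ≈ 3.6590e-6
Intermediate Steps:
1/(-3*187616 + 836144) = 1/(-562848 + 836144) = 1/273296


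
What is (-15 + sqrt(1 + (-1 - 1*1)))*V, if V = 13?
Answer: -195 + 13*I ≈ -195.0 + 13.0*I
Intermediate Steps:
(-15 + sqrt(1 + (-1 - 1*1)))*V = (-15 + sqrt(1 + (-1 - 1*1)))*13 = (-15 + sqrt(1 + (-1 - 1)))*13 = (-15 + sqrt(1 - 2))*13 = (-15 + sqrt(-1))*13 = (-15 + I)*13 = -195 + 13*I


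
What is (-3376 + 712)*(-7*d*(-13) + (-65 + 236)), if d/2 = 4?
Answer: -2394936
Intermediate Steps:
d = 8 (d = 2*4 = 8)
(-3376 + 712)*(-7*d*(-13) + (-65 + 236)) = (-3376 + 712)*(-7*8*(-13) + (-65 + 236)) = -2664*(-56*(-13) + 171) = -2664*(728 + 171) = -2664*899 = -2394936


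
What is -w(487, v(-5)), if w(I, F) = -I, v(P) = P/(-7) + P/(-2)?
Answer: 487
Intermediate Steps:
v(P) = -9*P/14 (v(P) = P*(-⅐) + P*(-½) = -P/7 - P/2 = -9*P/14)
-w(487, v(-5)) = -(-1)*487 = -1*(-487) = 487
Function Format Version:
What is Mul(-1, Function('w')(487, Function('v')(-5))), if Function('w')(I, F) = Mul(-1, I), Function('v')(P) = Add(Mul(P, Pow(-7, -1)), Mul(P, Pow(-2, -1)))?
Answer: 487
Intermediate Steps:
Function('v')(P) = Mul(Rational(-9, 14), P) (Function('v')(P) = Add(Mul(P, Rational(-1, 7)), Mul(P, Rational(-1, 2))) = Add(Mul(Rational(-1, 7), P), Mul(Rational(-1, 2), P)) = Mul(Rational(-9, 14), P))
Mul(-1, Function('w')(487, Function('v')(-5))) = Mul(-1, Mul(-1, 487)) = Mul(-1, -487) = 487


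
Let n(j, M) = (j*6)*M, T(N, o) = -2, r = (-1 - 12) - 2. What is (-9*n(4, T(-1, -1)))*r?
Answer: -6480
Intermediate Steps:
r = -15 (r = -13 - 2 = -15)
n(j, M) = 6*M*j (n(j, M) = (6*j)*M = 6*M*j)
(-9*n(4, T(-1, -1)))*r = -54*(-2)*4*(-15) = -9*(-48)*(-15) = 432*(-15) = -6480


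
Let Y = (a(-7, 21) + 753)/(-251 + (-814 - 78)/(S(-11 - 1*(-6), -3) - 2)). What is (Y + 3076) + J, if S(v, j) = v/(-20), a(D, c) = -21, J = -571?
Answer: 4541679/1811 ≈ 2507.8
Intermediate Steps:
S(v, j) = -v/20 (S(v, j) = v*(-1/20) = -v/20)
Y = 5124/1811 (Y = (-21 + 753)/(-251 + (-814 - 78)/(-(-11 - 1*(-6))/20 - 2)) = 732/(-251 - 892/(-(-11 + 6)/20 - 2)) = 732/(-251 - 892/(-1/20*(-5) - 2)) = 732/(-251 - 892/(1/4 - 2)) = 732/(-251 - 892/(-7/4)) = 732/(-251 - 892*(-4/7)) = 732/(-251 + 3568/7) = 732/(1811/7) = 732*(7/1811) = 5124/1811 ≈ 2.8294)
(Y + 3076) + J = (5124/1811 + 3076) - 571 = 5575760/1811 - 571 = 4541679/1811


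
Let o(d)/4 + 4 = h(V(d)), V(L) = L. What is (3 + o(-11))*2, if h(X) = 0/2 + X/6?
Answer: -122/3 ≈ -40.667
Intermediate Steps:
h(X) = X/6 (h(X) = 0*(1/2) + X*(1/6) = 0 + X/6 = X/6)
o(d) = -16 + 2*d/3 (o(d) = -16 + 4*(d/6) = -16 + 2*d/3)
(3 + o(-11))*2 = (3 + (-16 + (2/3)*(-11)))*2 = (3 + (-16 - 22/3))*2 = (3 - 70/3)*2 = -61/3*2 = -122/3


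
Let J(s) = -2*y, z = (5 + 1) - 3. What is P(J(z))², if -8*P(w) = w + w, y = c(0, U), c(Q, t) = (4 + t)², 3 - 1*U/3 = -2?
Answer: 130321/4 ≈ 32580.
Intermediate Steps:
U = 15 (U = 9 - 3*(-2) = 9 + 6 = 15)
z = 3 (z = 6 - 3 = 3)
y = 361 (y = (4 + 15)² = 19² = 361)
J(s) = -722 (J(s) = -2*361 = -722)
P(w) = -w/4 (P(w) = -(w + w)/8 = -w/4)
P(J(z))² = (-¼*(-722))² = (361/2)² = 130321/4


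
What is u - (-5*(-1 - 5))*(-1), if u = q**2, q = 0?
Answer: 30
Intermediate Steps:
u = 0 (u = 0**2 = 0)
u - (-5*(-1 - 5))*(-1) = 0 - (-5*(-1 - 5))*(-1) = 0 - (-5*(-6))*(-1) = 0 - 30*(-1) = 0 - 1*(-30) = 0 + 30 = 30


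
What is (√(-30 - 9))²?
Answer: -39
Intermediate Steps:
(√(-30 - 9))² = (√(-39))² = (I*√39)² = -39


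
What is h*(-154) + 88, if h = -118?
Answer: 18260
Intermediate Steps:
h*(-154) + 88 = -118*(-154) + 88 = 18172 + 88 = 18260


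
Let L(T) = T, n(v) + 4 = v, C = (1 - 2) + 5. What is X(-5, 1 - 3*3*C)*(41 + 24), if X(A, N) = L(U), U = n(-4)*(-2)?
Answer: 1040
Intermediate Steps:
C = 4 (C = -1 + 5 = 4)
n(v) = -4 + v
U = 16 (U = (-4 - 4)*(-2) = -8*(-2) = 16)
X(A, N) = 16
X(-5, 1 - 3*3*C)*(41 + 24) = 16*(41 + 24) = 16*65 = 1040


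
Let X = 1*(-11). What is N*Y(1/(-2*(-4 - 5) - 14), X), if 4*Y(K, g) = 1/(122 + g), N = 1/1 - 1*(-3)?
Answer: 1/111 ≈ 0.0090090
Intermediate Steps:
X = -11
N = 4 (N = 1 + 3 = 4)
Y(K, g) = 1/(4*(122 + g))
N*Y(1/(-2*(-4 - 5) - 14), X) = 4*(1/(4*(122 - 11))) = 4*((1/4)/111) = 4*((1/4)*(1/111)) = 4*(1/444) = 1/111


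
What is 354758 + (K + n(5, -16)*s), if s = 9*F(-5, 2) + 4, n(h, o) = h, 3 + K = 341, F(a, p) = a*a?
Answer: 356241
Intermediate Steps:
F(a, p) = a²
K = 338 (K = -3 + 341 = 338)
s = 229 (s = 9*(-5)² + 4 = 9*25 + 4 = 225 + 4 = 229)
354758 + (K + n(5, -16)*s) = 354758 + (338 + 5*229) = 354758 + (338 + 1145) = 354758 + 1483 = 356241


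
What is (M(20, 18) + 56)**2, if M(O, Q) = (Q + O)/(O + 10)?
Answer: 737881/225 ≈ 3279.5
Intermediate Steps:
M(O, Q) = (O + Q)/(10 + O)
(M(20, 18) + 56)**2 = ((20 + 18)/(10 + 20) + 56)**2 = (38/30 + 56)**2 = ((1/30)*38 + 56)**2 = (19/15 + 56)**2 = (859/15)**2 = 737881/225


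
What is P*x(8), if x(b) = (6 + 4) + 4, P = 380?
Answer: 5320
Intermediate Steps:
x(b) = 14 (x(b) = 10 + 4 = 14)
P*x(8) = 380*14 = 5320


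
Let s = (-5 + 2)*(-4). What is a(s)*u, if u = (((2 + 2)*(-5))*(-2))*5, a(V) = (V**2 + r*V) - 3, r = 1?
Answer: 30600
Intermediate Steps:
s = 12 (s = -3*(-4) = 12)
a(V) = -3 + V + V**2 (a(V) = (V**2 + 1*V) - 3 = (V**2 + V) - 3 = (V + V**2) - 3 = -3 + V + V**2)
u = 200 (u = ((4*(-5))*(-2))*5 = -20*(-2)*5 = 40*5 = 200)
a(s)*u = (-3 + 12 + 12**2)*200 = (-3 + 12 + 144)*200 = 153*200 = 30600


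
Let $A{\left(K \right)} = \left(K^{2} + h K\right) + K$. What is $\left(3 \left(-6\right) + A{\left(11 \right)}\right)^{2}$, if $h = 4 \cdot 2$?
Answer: $40804$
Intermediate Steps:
$h = 8$
$A{\left(K \right)} = K^{2} + 9 K$ ($A{\left(K \right)} = \left(K^{2} + 8 K\right) + K = K^{2} + 9 K$)
$\left(3 \left(-6\right) + A{\left(11 \right)}\right)^{2} = \left(3 \left(-6\right) + 11 \left(9 + 11\right)\right)^{2} = \left(-18 + 11 \cdot 20\right)^{2} = \left(-18 + 220\right)^{2} = 202^{2} = 40804$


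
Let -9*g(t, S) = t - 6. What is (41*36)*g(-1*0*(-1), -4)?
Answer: 984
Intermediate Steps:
g(t, S) = ⅔ - t/9 (g(t, S) = -(t - 6)/9 = -(-6 + t)/9 = ⅔ - t/9)
(41*36)*g(-1*0*(-1), -4) = (41*36)*(⅔ - (-1*0)*(-1)/9) = 1476*(⅔ - 0*(-1)) = 1476*(⅔ - ⅑*0) = 1476*(⅔ + 0) = 1476*(⅔) = 984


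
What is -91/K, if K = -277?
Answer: 91/277 ≈ 0.32852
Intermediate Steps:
-91/K = -91/(-277) = -91*(-1/277) = 91/277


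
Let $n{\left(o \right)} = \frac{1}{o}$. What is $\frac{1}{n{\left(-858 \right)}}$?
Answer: $-858$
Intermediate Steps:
$\frac{1}{n{\left(-858 \right)}} = \frac{1}{\frac{1}{-858}} = \frac{1}{- \frac{1}{858}} = -858$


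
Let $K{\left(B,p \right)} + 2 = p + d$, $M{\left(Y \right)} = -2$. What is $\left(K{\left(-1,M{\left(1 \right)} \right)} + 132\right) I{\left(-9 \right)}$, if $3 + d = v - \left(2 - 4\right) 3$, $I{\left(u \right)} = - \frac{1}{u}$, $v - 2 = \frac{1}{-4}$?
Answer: $\frac{59}{4} \approx 14.75$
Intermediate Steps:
$v = \frac{7}{4}$ ($v = 2 + \frac{1}{-4} = 2 - \frac{1}{4} = \frac{7}{4} \approx 1.75$)
$d = \frac{19}{4}$ ($d = -3 - \left(- \frac{7}{4} + \left(2 - 4\right) 3\right) = -3 - \left(- \frac{7}{4} - 6\right) = -3 + \left(\frac{7}{4} - -6\right) = -3 + \left(\frac{7}{4} + 6\right) = -3 + \frac{31}{4} = \frac{19}{4} \approx 4.75$)
$K{\left(B,p \right)} = \frac{11}{4} + p$ ($K{\left(B,p \right)} = -2 + \left(p + \frac{19}{4}\right) = -2 + \left(\frac{19}{4} + p\right) = \frac{11}{4} + p$)
$\left(K{\left(-1,M{\left(1 \right)} \right)} + 132\right) I{\left(-9 \right)} = \left(\left(\frac{11}{4} - 2\right) + 132\right) \left(- \frac{1}{-9}\right) = \left(\frac{3}{4} + 132\right) \left(\left(-1\right) \left(- \frac{1}{9}\right)\right) = \frac{531}{4} \cdot \frac{1}{9} = \frac{59}{4}$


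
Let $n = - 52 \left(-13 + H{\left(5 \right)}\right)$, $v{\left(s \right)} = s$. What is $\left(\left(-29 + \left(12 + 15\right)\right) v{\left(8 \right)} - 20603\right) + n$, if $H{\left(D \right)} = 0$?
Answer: $-19943$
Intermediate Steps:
$n = 676$ ($n = - 52 \left(-13 + 0\right) = \left(-52\right) \left(-13\right) = 676$)
$\left(\left(-29 + \left(12 + 15\right)\right) v{\left(8 \right)} - 20603\right) + n = \left(\left(-29 + \left(12 + 15\right)\right) 8 - 20603\right) + 676 = \left(\left(-29 + 27\right) 8 - 20603\right) + 676 = \left(\left(-2\right) 8 - 20603\right) + 676 = \left(-16 - 20603\right) + 676 = -20619 + 676 = -19943$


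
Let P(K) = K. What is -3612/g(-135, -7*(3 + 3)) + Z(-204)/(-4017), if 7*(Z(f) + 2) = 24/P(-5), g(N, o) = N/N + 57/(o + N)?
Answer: -299619155/56238 ≈ -5327.7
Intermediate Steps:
g(N, o) = 1 + 57/(N + o)
Z(f) = -94/35 (Z(f) = -2 + (24/(-5))/7 = -2 + (24*(-1/5))/7 = -2 + (1/7)*(-24/5) = -2 - 24/35 = -94/35)
-3612/g(-135, -7*(3 + 3)) + Z(-204)/(-4017) = -3612*(-135 - 7*(3 + 3))/(57 - 135 - 7*(3 + 3)) - 94/35/(-4017) = -3612*(-135 - 7*6)/(57 - 135 - 7*6) - 94/35*(-1/4017) = -3612*(-135 - 42)/(57 - 135 - 42) + 94/140595 = -3612/(-120/(-177)) + 94/140595 = -3612/((-1/177*(-120))) + 94/140595 = -3612/40/59 + 94/140595 = -3612*59/40 + 94/140595 = -53277/10 + 94/140595 = -299619155/56238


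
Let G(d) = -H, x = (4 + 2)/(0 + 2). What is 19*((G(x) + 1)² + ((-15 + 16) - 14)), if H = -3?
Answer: 57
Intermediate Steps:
x = 3 (x = 6/2 = 6*(½) = 3)
G(d) = 3 (G(d) = -1*(-3) = 3)
19*((G(x) + 1)² + ((-15 + 16) - 14)) = 19*((3 + 1)² + ((-15 + 16) - 14)) = 19*(4² + (1 - 14)) = 19*(16 - 13) = 19*3 = 57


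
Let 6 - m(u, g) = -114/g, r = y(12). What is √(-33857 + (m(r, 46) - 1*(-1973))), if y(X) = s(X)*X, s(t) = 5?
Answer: I*√16862151/23 ≈ 178.54*I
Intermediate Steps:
y(X) = 5*X
r = 60 (r = 5*12 = 60)
m(u, g) = 6 + 114/g (m(u, g) = 6 - (-114)/g = 6 + 114/g)
√(-33857 + (m(r, 46) - 1*(-1973))) = √(-33857 + ((6 + 114/46) - 1*(-1973))) = √(-33857 + ((6 + 114*(1/46)) + 1973)) = √(-33857 + ((6 + 57/23) + 1973)) = √(-33857 + (195/23 + 1973)) = √(-33857 + 45574/23) = √(-733137/23) = I*√16862151/23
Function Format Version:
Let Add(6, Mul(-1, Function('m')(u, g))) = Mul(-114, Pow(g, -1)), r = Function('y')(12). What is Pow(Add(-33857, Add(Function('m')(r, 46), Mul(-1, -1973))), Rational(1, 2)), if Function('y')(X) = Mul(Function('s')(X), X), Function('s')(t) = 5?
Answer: Mul(Rational(1, 23), I, Pow(16862151, Rational(1, 2))) ≈ Mul(178.54, I)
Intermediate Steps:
Function('y')(X) = Mul(5, X)
r = 60 (r = Mul(5, 12) = 60)
Function('m')(u, g) = Add(6, Mul(114, Pow(g, -1))) (Function('m')(u, g) = Add(6, Mul(-1, Mul(-114, Pow(g, -1)))) = Add(6, Mul(114, Pow(g, -1))))
Pow(Add(-33857, Add(Function('m')(r, 46), Mul(-1, -1973))), Rational(1, 2)) = Pow(Add(-33857, Add(Add(6, Mul(114, Pow(46, -1))), Mul(-1, -1973))), Rational(1, 2)) = Pow(Add(-33857, Add(Add(6, Mul(114, Rational(1, 46))), 1973)), Rational(1, 2)) = Pow(Add(-33857, Add(Add(6, Rational(57, 23)), 1973)), Rational(1, 2)) = Pow(Add(-33857, Add(Rational(195, 23), 1973)), Rational(1, 2)) = Pow(Add(-33857, Rational(45574, 23)), Rational(1, 2)) = Pow(Rational(-733137, 23), Rational(1, 2)) = Mul(Rational(1, 23), I, Pow(16862151, Rational(1, 2)))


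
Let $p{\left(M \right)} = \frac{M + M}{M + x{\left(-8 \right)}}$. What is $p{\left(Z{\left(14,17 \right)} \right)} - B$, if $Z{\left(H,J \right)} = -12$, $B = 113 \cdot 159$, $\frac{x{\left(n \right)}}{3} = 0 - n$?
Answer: $-17969$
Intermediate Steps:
$x{\left(n \right)} = - 3 n$ ($x{\left(n \right)} = 3 \left(0 - n\right) = 3 \left(- n\right) = - 3 n$)
$B = 17967$
$p{\left(M \right)} = \frac{2 M}{24 + M}$ ($p{\left(M \right)} = \frac{M + M}{M - -24} = \frac{2 M}{M + 24} = \frac{2 M}{24 + M}$)
$p{\left(Z{\left(14,17 \right)} \right)} - B = 2 \left(-12\right) \frac{1}{24 - 12} - 17967 = 2 \left(-12\right) \frac{1}{12} - 17967 = -2 - 17967 = -17969$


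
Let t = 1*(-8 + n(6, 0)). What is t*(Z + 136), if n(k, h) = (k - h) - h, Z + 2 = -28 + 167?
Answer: -546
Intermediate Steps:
Z = 137 (Z = -2 + (-28 + 167) = -2 + 139 = 137)
n(k, h) = k - 2*h
t = -2 (t = 1*(-8 + (6 - 2*0)) = 1*(-8 + (6 + 0)) = 1*(-8 + 6) = 1*(-2) = -2)
t*(Z + 136) = -2*(137 + 136) = -2*273 = -546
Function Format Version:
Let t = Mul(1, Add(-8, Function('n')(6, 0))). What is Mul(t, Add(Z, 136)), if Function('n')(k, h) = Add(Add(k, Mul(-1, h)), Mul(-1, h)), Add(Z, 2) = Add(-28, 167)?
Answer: -546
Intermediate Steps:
Z = 137 (Z = Add(-2, Add(-28, 167)) = Add(-2, 139) = 137)
Function('n')(k, h) = Add(k, Mul(-2, h))
t = -2 (t = Mul(1, Add(-8, Add(6, Mul(-2, 0)))) = Mul(1, Add(-8, Add(6, 0))) = Mul(1, Add(-8, 6)) = Mul(1, -2) = -2)
Mul(t, Add(Z, 136)) = Mul(-2, Add(137, 136)) = Mul(-2, 273) = -546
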